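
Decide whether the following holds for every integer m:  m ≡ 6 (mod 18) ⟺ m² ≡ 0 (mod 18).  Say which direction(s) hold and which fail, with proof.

(⇐) This fails: take m = 0. Then 0² = 0 ≡ 0 (mod 18), yet 0 ≡ 0 (mod 18), not 6.

(⇒) Suppose m ≡ 6 (mod 18). Write m = 18j + 6. Then (18j + 6)² = 324j² + 216j + 36 = 18(18j² + 12j + 2) + 0, so m² ≡ 0 (mod 18).

Not equivalent: only (⇒) holds.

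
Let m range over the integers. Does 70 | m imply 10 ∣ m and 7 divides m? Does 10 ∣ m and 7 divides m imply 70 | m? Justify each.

(⇒) If 70 ∣ m, write m = 70q. Since 70 = 7·10, m = 10·(7q), so 10 ∣ m; and since 70 = 10·7, m = 7·(10q), so 7 ∣ m.

(⇐) Suppose 10 ∣ m and 7 ∣ m. Any common multiple of 10 and 7 is a multiple of their lcm; here gcd(10, 7) = 1, so lcm(10, 7) = 10·7 = 70, so 70 ∣ m.

The biconditional holds.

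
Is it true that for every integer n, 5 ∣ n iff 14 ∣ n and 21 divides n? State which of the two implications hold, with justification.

[⇒] This fails: take n = 5. Certainly 5 ∣ 5, but 14 ∤ 5.

[⇐] This fails: take n = 42. Both 14 ∣ 42 and 21 ∣ 42, yet 42 is not a multiple of 5 (since 42 = 8·5 + 2), so 5 ∤ 42.

Neither direction holds.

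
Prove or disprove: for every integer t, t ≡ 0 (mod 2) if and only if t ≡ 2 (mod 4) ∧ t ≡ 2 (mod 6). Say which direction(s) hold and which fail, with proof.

Only the reverse direction holds.

(⇒) This fails: t = 0 gives 0 ≡ 0 (mod 2) but 0 ≡ 0 (mod 4), so the conjunction on the right does not hold.

(⇐) Conversely, if t ≡ 2 (mod 4) and t ≡ 2 (mod 6), then by the Chinese remainder theorem t ≡ 2 (mod 12). Since 2 ≡ 0 (mod 2) and 2 ∣ 12, we get t ≡ 0 (mod 2).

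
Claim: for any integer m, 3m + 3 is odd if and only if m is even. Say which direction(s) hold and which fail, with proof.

Both directions hold; the statement is true.

Forward direction. Suppose 3m + 3 is odd. Since 3 is odd, 3m and m have the same parity, so 3m + 3 ≡ m + 3 (mod 2). As 3 is odd, 3m + 3 is odd exactly when m is even. Thus m is even.

Converse. Suppose m is even; write m = 2j. Then 3m + 3 = 3·(2j) + 3 = 2·3j + 3, which is odd.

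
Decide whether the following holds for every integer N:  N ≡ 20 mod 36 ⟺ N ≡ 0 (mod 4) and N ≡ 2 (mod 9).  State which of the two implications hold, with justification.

Both implications hold.

(⇒) Suppose N ≡ 20 (mod 36); write N = 36j + 20. Since 4 ∣ 36, reducing mod 4 gives N ≡ 20 ≡ 0 (mod 4); since 9 ∣ 36, reducing mod 9 gives N ≡ 20 ≡ 2 (mod 9).

(⇐) Conversely, if N ≡ 0 (mod 4) and N ≡ 2 (mod 9), then by the Chinese remainder theorem N ≡ 20 (mod 36). This is exactly N ≡ 20 (mod 36).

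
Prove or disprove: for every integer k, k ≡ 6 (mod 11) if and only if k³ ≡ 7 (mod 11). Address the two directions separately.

Equivalent; both directions hold.

[⇒] Suppose k ≡ 6 (mod 11). Write k = 11j + 6. Then (11j + 6)³ = 1331j³ + 2178j² + 1188j + 216 = 11(121j³ + 198j² + 108j + 19) + 7, so k³ ≡ 7 (mod 11).

[⇐] Conversely, suppose k³ ≡ 7 (mod 11). The only residue r in {0, …, 10} with r³ ≡ 7 (mod 11) is r = 6, so k ≡ 6 (mod 11).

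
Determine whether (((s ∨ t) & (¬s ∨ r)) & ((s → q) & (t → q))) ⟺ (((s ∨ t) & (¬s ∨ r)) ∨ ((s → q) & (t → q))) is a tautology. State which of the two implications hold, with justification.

[⇒] Assume the antecedent. If r is true, the consequent reduces to true regardless of the other variables. If r is false, the antecedent forces (r = F, t = T, q = T, s = F), and the consequent holds there. Either way the consequent holds.

[⇐] This fails. Under r = F, t = F, q = F, s = F, the left side is false but the right side is true.

(⇒) holds; (⇐) fails.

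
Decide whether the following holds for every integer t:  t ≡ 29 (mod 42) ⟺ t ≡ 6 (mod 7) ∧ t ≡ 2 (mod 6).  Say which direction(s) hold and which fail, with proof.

Both directions fail.

(⇒) This fails: t = 29 gives 29 ≡ 29 (mod 42) but 29 ≡ 1 (mod 7), so the conjunction on the right does not hold.

(⇐) This fails: t = 20 satisfies both congruences on the right (20 ≡ 6 mod 7 and 20 ≡ 2 mod 6) yet 20 ≡ 20 (mod 42), not 29.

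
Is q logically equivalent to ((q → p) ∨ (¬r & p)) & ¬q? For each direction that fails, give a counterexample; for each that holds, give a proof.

(→) This fails. Under r = F, p = F, q = T, the left side is true but the right side is false.

(←) This fails. Under r = F, p = F, q = F, the left side is false but the right side is true.

Neither direction holds.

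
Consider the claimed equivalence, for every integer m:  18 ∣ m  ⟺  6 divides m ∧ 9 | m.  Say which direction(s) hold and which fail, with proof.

Both implications hold.

Converse. Suppose 6 ∣ m and 9 ∣ m. Any common multiple of 6 and 9 is a multiple of their lcm; here lcm(6, 9) = 6·9/gcd(6, 9) = 54/3 = 18, so 18 ∣ m.

Forward direction. If 18 ∣ m, write m = 18q. Since 18 = 3·6, m = 6·(3q), so 6 ∣ m; and since 18 = 2·9, m = 9·(2q), so 9 ∣ m.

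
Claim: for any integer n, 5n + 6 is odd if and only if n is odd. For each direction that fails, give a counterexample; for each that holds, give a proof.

Both directions hold; the statement is true.

(⇒) Suppose 5n + 6 is odd. Since 5 is odd, 5n and n have the same parity, so 5n + 6 ≡ n + 6 (mod 2). As 6 is even, 5n + 6 is odd exactly when n is odd. Thus n is odd.

(⇐) Conversely, suppose n is odd; write n = 2j + 1. Then 5n + 6 = 5·(2j + 1) + 6 = 2·5j + 11, which is odd.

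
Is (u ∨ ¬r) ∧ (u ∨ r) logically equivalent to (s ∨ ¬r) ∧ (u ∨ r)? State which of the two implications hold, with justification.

Both directions fail.

(⟹) This fails. Under r = T, u = T, s = F, the left side is true but the right side is false.

(⟸) This fails. Under r = T, u = F, s = T, the left side is false but the right side is true.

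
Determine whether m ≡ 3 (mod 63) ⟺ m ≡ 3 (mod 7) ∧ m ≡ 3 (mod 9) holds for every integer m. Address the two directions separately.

Forward direction. Suppose m ≡ 3 (mod 63); write m = 63j + 3. Since 7 ∣ 63, reducing mod 7 gives m ≡ 3 (mod 7); since 9 ∣ 63, reducing mod 9 gives m ≡ 3 (mod 9).

Converse. If m ≡ 3 (mod 7) and m ≡ 3 (mod 9), then by the Chinese remainder theorem m ≡ 3 (mod 63). This is exactly m ≡ 3 (mod 63).

Both implications hold.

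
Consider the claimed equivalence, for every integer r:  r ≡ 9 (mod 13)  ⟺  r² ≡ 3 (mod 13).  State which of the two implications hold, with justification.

Forward direction. Suppose r ≡ 9 (mod 13). Write r = 13j + 9. Then (13j + 9)² = 169j² + 234j + 81 = 13(13j² + 18j + 6) + 3, so r² ≡ 3 (mod 13).

Converse. This fails: take r = 4. Then 4² = 16 ≡ 3 (mod 13), yet 4 ≡ 4 (mod 13), not 9.

Not equivalent: only (⇒) holds.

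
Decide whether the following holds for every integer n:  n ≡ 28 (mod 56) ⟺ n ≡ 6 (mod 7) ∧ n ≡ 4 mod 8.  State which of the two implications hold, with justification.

Both directions fail.

[⇒] This fails: n = 28 gives 28 ≡ 28 (mod 56) but 28 ≡ 0 (mod 7), so the conjunction on the right does not hold.

[⇐] This fails: n = 20 satisfies both congruences on the right (20 ≡ 6 mod 7 and 20 ≡ 4 mod 8) yet 20 ≡ 20 (mod 56), not 28.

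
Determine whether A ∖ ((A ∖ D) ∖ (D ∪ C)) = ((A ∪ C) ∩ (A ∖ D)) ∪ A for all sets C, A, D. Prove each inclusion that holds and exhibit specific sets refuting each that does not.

(⊆) holds; (⊇) fails.

(⊆) Let x ∈ A ∖ ((A ∖ D) ∖ (D ∪ C)). Then either x ∈ C ∩ A and x ∉ D; or x ∈ A ∩ D and x ∉ C; or x ∈ C ∩ A ∩ D. In each case x ∈ ((A ∪ C) ∩ (A ∖ D)) ∪ A, so A ∖ ((A ∖ D) ∖ (D ∪ C)) ⊆ ((A ∪ C) ∩ (A ∖ D)) ∪ A.

(⊇) This inclusion fails. Take C = ∅, A = {1}, D = ∅; then 1 ∈ ((A ∪ C) ∩ (A ∖ D)) ∪ A but 1 ∉ A ∖ ((A ∖ D) ∖ (D ∪ C)).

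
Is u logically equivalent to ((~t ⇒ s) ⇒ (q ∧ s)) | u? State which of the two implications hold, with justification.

Only the forward direction holds.

[⇒] Assume the antecedent. If u is true, ((~t ⇒ s) ⇒ (q ∧ s)) | u reduces to true regardless of the other variables. If u is false, the antecedent cannot hold. Either way ((~t ⇒ s) ⇒ (q ∧ s)) | u holds.

[⇐] This fails. Under q = F, u = F, s = F, t = F, the left side is false but the right side is true.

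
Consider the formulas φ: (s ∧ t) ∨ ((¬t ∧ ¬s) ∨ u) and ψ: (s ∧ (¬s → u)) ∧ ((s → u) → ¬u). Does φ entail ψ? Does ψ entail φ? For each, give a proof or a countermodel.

Forward direction. This fails. Under u = F, s = F, t = F, the left side is true but the right side is false.

Converse. This fails. Under u = F, s = T, t = F, the left side is false but the right side is true.

Neither direction holds.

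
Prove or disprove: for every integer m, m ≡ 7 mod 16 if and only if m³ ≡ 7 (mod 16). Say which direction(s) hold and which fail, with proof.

Equivalent; both directions hold.

(⟹) Suppose m ≡ 7 mod 16. Write m = 16j + 7. Then (16j + 7)³ = 4096j³ + 5376j² + 2352j + 343 = 16(256j³ + 336j² + 147j + 21) + 7, so m³ ≡ 7 (mod 16).

(⟸) Conversely, suppose m³ ≡ 7 (mod 16). The only residue r in {0, …, 15} with r³ ≡ 7 (mod 16) is r = 7, so m ≡ 7 (mod 16).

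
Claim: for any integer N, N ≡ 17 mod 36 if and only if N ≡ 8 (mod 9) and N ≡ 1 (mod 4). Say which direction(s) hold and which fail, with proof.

Forward direction. Suppose N ≡ 17 (mod 36); write N = 36j + 17. Since 9 ∣ 36, reducing mod 9 gives N ≡ 17 ≡ 8 (mod 9); since 4 ∣ 36, reducing mod 4 gives N ≡ 17 ≡ 1 (mod 4).

Converse. If N ≡ 8 (mod 9) and N ≡ 1 (mod 4), then by the Chinese remainder theorem N ≡ 17 (mod 36). This is exactly N ≡ 17 (mod 36).

Both directions hold.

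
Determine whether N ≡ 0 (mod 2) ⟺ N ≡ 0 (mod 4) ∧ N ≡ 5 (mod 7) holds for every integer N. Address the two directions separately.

(⇒) This fails: N = 0 gives 0 ≡ 0 (mod 2) but 0 ≡ 0 (mod 7), so the conjunction on the right does not hold.

(⇐) Conversely, if N ≡ 0 (mod 4) and N ≡ 5 (mod 7), then by the Chinese remainder theorem N ≡ 12 (mod 28). Since 12 ≡ 0 (mod 2) and 2 ∣ 28, we get N ≡ 0 (mod 2).

The forward direction fails; the converse holds.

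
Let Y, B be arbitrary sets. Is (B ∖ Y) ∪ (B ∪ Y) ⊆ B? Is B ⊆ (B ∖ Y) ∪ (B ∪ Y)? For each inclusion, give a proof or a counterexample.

Only the reverse inclusion holds.

(⊆) This inclusion fails. Take Y = {1}, B = ∅; then 1 ∈ (B ∖ Y) ∪ (B ∪ Y) but 1 ∉ B.

(⊇) Let x ∈ B. Then either x ∈ B and x ∉ Y; or x ∈ Y ∩ B. In each case x ∈ (B ∖ Y) ∪ (B ∪ Y), so B ⊆ (B ∖ Y) ∪ (B ∪ Y).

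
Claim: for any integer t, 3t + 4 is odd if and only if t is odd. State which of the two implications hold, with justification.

Equivalent; both directions hold.

(⟹) Suppose 3t + 4 is odd. Since 3 is odd, 3t and t have the same parity, so 3t + 4 ≡ t + 4 (mod 2). As 4 is even, 3t + 4 is odd exactly when t is odd. Thus t is odd.

(⟸) Conversely, suppose t is odd; write t = 2j + 1. Then 3t + 4 = 3·(2j + 1) + 4 = 2·3j + 7, which is odd.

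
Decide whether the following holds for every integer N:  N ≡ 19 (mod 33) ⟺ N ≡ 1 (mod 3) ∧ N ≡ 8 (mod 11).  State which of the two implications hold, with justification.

Both directions hold.

(⟸) If N ≡ 1 (mod 3) and N ≡ 8 (mod 11), then by the Chinese remainder theorem N ≡ 19 (mod 33). This is exactly N ≡ 19 (mod 33).

(⟹) Suppose N ≡ 19 (mod 33); write N = 33j + 19. Since 3 ∣ 33, reducing mod 3 gives N ≡ 19 ≡ 1 (mod 3); since 11 ∣ 33, reducing mod 11 gives N ≡ 19 ≡ 8 (mod 11).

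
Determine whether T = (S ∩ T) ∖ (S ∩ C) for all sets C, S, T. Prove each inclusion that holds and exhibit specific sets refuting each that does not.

(⟹) This inclusion fails. Take C = ∅, S = ∅, T = {1}; then 1 ∈ T but 1 ∉ (S ∩ T) ∖ (S ∩ C).

(⟸) Let x ∈ (S ∩ T) ∖ (S ∩ C). Then x ∈ S ∩ T and x ∉ C, from which x ∈ T.

(⊆) fails; (⊇) holds.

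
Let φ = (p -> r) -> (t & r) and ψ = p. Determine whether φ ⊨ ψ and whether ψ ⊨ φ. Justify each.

(⇒) fails and (⇐) fails.

[⇒] This fails. Under p = F, t = T, r = T, the left side is true but the right side is false.

[⇐] This fails. Under p = T, t = F, r = T, the left side is false but the right side is true.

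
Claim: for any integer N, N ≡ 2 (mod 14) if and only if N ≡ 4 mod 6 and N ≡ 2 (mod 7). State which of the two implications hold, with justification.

Only the converse holds.

Forward direction. This fails: N = 2 gives 2 ≡ 2 (mod 14) but 2 ≡ 2 (mod 6), so the conjunction on the right does not hold.

Converse. If N ≡ 4 (mod 6) and N ≡ 2 (mod 7), then by the Chinese remainder theorem N ≡ 16 (mod 42). Since 16 ≡ 2 (mod 14) and 14 ∣ 42, we get N ≡ 2 (mod 14).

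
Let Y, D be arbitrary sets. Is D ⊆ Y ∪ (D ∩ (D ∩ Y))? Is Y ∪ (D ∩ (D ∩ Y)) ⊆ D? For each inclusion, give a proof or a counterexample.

Both inclusions fail.

(⟹) This inclusion fails. Take Y = ∅, D = {1}; then 1 ∈ D but 1 ∉ Y ∪ (D ∩ (D ∩ Y)).

(⟸) This inclusion fails. Take Y = {1}, D = ∅; then 1 ∈ Y ∪ (D ∩ (D ∩ Y)) but 1 ∉ D.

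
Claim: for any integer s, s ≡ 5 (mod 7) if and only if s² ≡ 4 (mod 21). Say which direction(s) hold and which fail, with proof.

Forward direction. This fails: take s = 12. Then 12 ≡ 5 (mod 7), but 12² = 144 ≡ 18 (mod 21), not 4.

Converse. This fails: take s = 2. Then 2² = 4 ≡ 4 (mod 21), yet 2 ≡ 2 (mod 7), not 5.

Neither implication holds.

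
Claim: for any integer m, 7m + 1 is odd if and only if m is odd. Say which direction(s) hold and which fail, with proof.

(⟹) This fails: m = 2 gives 7m + 1 = 15, which is odd, but 2 is even, not odd.

(⟸) This also fails: m = 1 is odd, but 7m + 1 = 8 is even, not odd.

Neither direction holds.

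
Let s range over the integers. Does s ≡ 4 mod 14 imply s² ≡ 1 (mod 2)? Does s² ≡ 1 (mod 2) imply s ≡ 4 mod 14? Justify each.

(⇒) fails and (⇐) fails.

(⟹) This fails: take s = 4. Then 4 ≡ 4 (mod 14), but 4² = 16 ≡ 0 (mod 2), not 1.

(⟸) This fails: take s = 1. Then 1² = 1 ≡ 1 (mod 2), yet 1 ≡ 1 (mod 14), not 4.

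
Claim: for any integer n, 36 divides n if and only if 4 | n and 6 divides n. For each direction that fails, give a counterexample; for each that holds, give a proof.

Not equivalent: only (⇒) holds.

Forward direction. If 36 ∣ n, write n = 36q. Since 36 = 9·4, n = 4·(9q), so 4 ∣ n; and since 36 = 6·6, n = 6·(6q), so 6 ∣ n.

Converse. This fails: take n = 12. Both 4 ∣ 12 and 6 ∣ 12, yet 12 is not a multiple of 36 (since 12 = 0·36 + 12), so 36 ∤ 12.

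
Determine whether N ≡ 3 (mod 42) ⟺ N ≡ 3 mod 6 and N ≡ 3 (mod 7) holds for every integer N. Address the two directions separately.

Both directions hold.

(⟸) If N ≡ 3 (mod 6) and N ≡ 3 (mod 7), then by the Chinese remainder theorem N ≡ 3 (mod 42). This is exactly N ≡ 3 (mod 42).

(⟹) Suppose N ≡ 3 (mod 42); write N = 42j + 3. Since 6 ∣ 42, reducing mod 6 gives N ≡ 3 (mod 6); since 7 ∣ 42, reducing mod 7 gives N ≡ 3 (mod 7).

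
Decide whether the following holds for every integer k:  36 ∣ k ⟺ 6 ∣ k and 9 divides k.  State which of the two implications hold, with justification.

[⇒] If 36 ∣ k, write k = 36q. Since 36 = 6·6, k = 6·(6q), so 6 ∣ k; and since 36 = 4·9, k = 9·(4q), so 9 ∣ k.

[⇐] This fails: take k = 18. Both 6 ∣ 18 and 9 ∣ 18, yet 18 is not a multiple of 36 (since 18 = 0·36 + 18), so 36 ∤ 18.

Only the forward direction holds.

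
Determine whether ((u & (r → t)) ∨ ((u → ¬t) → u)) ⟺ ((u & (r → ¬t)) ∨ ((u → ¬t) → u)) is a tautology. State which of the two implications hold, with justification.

Equivalent; both directions hold.

(→) Assume the antecedent. If r is true, the antecedent forces (r = T, u = T, t = F) or (r = T, u = T, t = T), and the consequent holds there. If r is false, the antecedent forces (r = F, u = T, t = F) or (r = F, u = T, t = T), and the consequent holds there. Either way the consequent holds.

(←) Assume the antecedent. If r is true, the antecedent forces (r = T, u = T, t = F) or (r = T, u = T, t = T), and (u & (r → t)) ∨ ((u → ¬t) → u) holds there. If r is false, the antecedent forces (r = F, u = T, t = F) or (r = F, u = T, t = T), and (u & (r → t)) ∨ ((u → ¬t) → u) holds there. Either way (u & (r → t)) ∨ ((u → ¬t) → u) holds.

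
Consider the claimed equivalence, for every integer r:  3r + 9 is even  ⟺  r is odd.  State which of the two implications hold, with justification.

(→) Suppose 3r + 9 is even. Since 3 is odd, 3r and r have the same parity, so 3r + 9 ≡ r + 9 (mod 2). As 9 is odd, 3r + 9 is even exactly when r is odd. Thus r is odd.

(←) Conversely, suppose r is odd; write r = 2j + 1. Then 3r + 9 = 3·(2j + 1) + 9 = 2·3j + 12, which is even.

The biconditional holds.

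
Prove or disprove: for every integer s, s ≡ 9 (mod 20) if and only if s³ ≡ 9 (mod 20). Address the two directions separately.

Both directions hold.

(→) Suppose s ≡ 9 (mod 20). Write s = 20j + 9. Then (20j + 9)³ = 8000j³ + 10800j² + 4860j + 729 = 20(400j³ + 540j² + 243j + 36) + 9, so s³ ≡ 9 (mod 20).

(←) Conversely, suppose s³ ≡ 9 (mod 20). The only residue r in {0, …, 19} with r³ ≡ 9 (mod 20) is r = 9, so s ≡ 9 (mod 20).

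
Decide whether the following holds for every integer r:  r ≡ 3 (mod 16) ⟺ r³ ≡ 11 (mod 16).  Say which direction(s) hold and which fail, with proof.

(⟹) Suppose r ≡ 3 (mod 16). Write r = 16j + 3. Then (16j + 3)³ = 4096j³ + 2304j² + 432j + 27 = 16(256j³ + 144j² + 27j + 1) + 11, so r³ ≡ 11 (mod 16).

(⟸) Conversely, suppose r³ ≡ 11 (mod 16). The only residue r in {0, …, 15} with r³ ≡ 11 (mod 16) is r = 3, so r ≡ 3 (mod 16).

Both implications hold.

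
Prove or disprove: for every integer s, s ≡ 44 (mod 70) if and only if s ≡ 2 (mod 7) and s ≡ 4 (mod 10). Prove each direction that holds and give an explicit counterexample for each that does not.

(⇒) Suppose s ≡ 44 (mod 70); write s = 70j + 44. Since 7 ∣ 70, reducing mod 7 gives s ≡ 44 ≡ 2 (mod 7); since 10 ∣ 70, reducing mod 10 gives s ≡ 44 ≡ 4 (mod 10).

(⇐) Conversely, if s ≡ 2 (mod 7) and s ≡ 4 (mod 10), then by the Chinese remainder theorem s ≡ 44 (mod 70). This is exactly s ≡ 44 (mod 70).

Both implications hold.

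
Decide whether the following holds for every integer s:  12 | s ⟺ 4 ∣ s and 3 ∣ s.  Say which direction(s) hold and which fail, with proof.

The biconditional holds.

Converse. Suppose 4 ∣ s and 3 ∣ s. Any common multiple of 4 and 3 is a multiple of their lcm; here gcd(4, 3) = 1, so lcm(4, 3) = 4·3 = 12, so 12 ∣ s.

Forward direction. If 12 ∣ s, write s = 12q. Since 12 = 3·4, s = 4·(3q), so 4 ∣ s; and since 12 = 4·3, s = 3·(4q), so 3 ∣ s.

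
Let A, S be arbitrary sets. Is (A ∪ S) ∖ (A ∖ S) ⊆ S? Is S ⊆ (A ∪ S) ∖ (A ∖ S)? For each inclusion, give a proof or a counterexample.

Forward inclusion. Let x ∈ (A ∪ S) ∖ (A ∖ S). Then either x ∈ S and x ∉ A; or x ∈ A ∩ S. In each case x ∈ S, so (A ∪ S) ∖ (A ∖ S) ⊆ S.

Reverse inclusion. Let x ∈ S. Then either x ∈ S and x ∉ A; or x ∈ A ∩ S. In each case x ∈ (A ∪ S) ∖ (A ∖ S), so S ⊆ (A ∪ S) ∖ (A ∖ S).

Both inclusions hold.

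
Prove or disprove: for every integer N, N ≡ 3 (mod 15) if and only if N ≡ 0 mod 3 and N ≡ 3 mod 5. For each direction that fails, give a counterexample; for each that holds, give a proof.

Both implications hold.

(⇒) Suppose N ≡ 3 (mod 15); write N = 15j + 3. Since 3 ∣ 15, reducing mod 3 gives N ≡ 3 ≡ 0 (mod 3); since 5 ∣ 15, reducing mod 5 gives N ≡ 3 (mod 5).

(⇐) Conversely, if N ≡ 0 (mod 3) and N ≡ 3 (mod 5), then by the Chinese remainder theorem N ≡ 3 (mod 15). This is exactly N ≡ 3 (mod 15).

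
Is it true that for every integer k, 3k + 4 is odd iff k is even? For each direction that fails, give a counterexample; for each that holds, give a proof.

Neither direction holds.

(→) This fails: k = 3 gives 3k + 4 = 13, which is odd, but 3 is odd, not even.

(←) This also fails: k = 4 is even, but 3k + 4 = 16 is even, not odd.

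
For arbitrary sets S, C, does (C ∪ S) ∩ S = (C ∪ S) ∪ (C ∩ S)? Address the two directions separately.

(⟹) Let x ∈ (C ∪ S) ∩ S. Then either x ∈ S and x ∉ C; or x ∈ S ∩ C. In each case x ∈ (C ∪ S) ∪ (C ∩ S), so (C ∪ S) ∩ S ⊆ (C ∪ S) ∪ (C ∩ S).

(⟸) This inclusion fails. Take S = ∅, C = {1}; then 1 ∈ (C ∪ S) ∪ (C ∩ S) but 1 ∉ (C ∪ S) ∩ S.

The sets are not equal: only the forward inclusion holds.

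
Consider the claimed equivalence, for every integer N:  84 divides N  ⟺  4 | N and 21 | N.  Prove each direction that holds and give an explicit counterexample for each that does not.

[⇐] Suppose 4 ∣ N and 21 ∣ N. Any common multiple of 4 and 21 is a multiple of their lcm; here gcd(4, 21) = 1, so lcm(4, 21) = 4·21 = 84, so 84 ∣ N.

[⇒] If 84 ∣ N, write N = 84q. Since 84 = 21·4, N = 4·(21q), so 4 ∣ N; and since 84 = 4·21, N = 21·(4q), so 21 ∣ N.

Both implications hold.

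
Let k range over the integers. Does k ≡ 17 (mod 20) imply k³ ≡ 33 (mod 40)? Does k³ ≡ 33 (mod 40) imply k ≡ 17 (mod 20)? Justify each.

Forward direction. This fails: take k = 37. Then 37 ≡ 17 (mod 20), but 37³ = 50653 ≡ 13 (mod 40), not 33.

Converse. The residues r modulo 40 with r³ ≡ 33 (mod 40) are exactly {17}, and each is ≡ 17 (mod 20).

Only the converse holds.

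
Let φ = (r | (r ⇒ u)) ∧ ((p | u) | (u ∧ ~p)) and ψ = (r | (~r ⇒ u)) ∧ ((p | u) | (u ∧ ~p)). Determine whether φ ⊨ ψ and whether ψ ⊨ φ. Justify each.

Only the converse holds.

[⇒] This fails. Under p = T, r = F, u = F, the left side is true but the right side is false.

[⇐] Assume the antecedent. If p is true, the consequent reduces to true regardless of the other variables. If p is false, the antecedent forces (p = F, r = F, u = T) or (p = F, r = T, u = T), and the consequent holds there. Either way the consequent holds.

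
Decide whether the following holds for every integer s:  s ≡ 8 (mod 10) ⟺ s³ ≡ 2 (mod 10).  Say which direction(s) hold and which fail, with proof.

(⇒) Suppose s ≡ 8 (mod 10). Write s = 10j + 8. Then (10j + 8)³ = 1000j³ + 2400j² + 1920j + 512 = 10(100j³ + 240j² + 192j + 51) + 2, so s³ ≡ 2 (mod 10).

(⇐) For the converse, argue contrapositively. If s ≢ 8 (mod 10), then s is congruent to one of 0, 1, 2, 3, 4, 5, 6, 7, 9 modulo 10, and these give s³ ≡ 0, 1, 8, 7, 4, 5, 6, 3, 9 respectively — never 2.

Equivalent; both directions hold.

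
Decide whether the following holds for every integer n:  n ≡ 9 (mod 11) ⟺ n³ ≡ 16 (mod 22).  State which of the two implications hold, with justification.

Forward direction. This fails: take n = 9. Then 9 ≡ 9 (mod 11), but 9³ = 729 ≡ 3 (mod 22), not 16.

Converse. This fails: take n = 14. Then 14³ = 2744 ≡ 16 (mod 22), yet 14 ≡ 3 (mod 11), not 9.

Neither direction holds.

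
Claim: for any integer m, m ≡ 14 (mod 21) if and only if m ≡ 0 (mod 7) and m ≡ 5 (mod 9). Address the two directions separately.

[⇒] This fails: m = 56 gives 56 ≡ 14 (mod 21) but 56 ≡ 2 (mod 9), so the conjunction on the right does not hold.

[⇐] Conversely, if m ≡ 0 (mod 7) and m ≡ 5 (mod 9), then by the Chinese remainder theorem m ≡ 14 (mod 63). Since 14 ≡ 14 (mod 21) and 21 ∣ 63, we get m ≡ 14 (mod 21).

Only the reverse direction holds.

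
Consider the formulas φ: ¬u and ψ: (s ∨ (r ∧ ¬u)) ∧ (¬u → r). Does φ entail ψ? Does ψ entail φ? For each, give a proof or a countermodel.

Both directions fail.

[⇒] This fails. Under s = F, r = F, u = F, the left side is true but the right side is false.

[⇐] This fails. Under s = T, r = F, u = T, the left side is false but the right side is true.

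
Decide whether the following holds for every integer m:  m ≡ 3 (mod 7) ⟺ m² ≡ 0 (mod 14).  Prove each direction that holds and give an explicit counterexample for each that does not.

Neither implication holds.

[⇒] This fails: take m = 3. Then 3 ≡ 3 (mod 7), but 3² = 9 ≡ 9 (mod 14), not 0.

[⇐] This fails: take m = 0. Then 0² = 0 ≡ 0 (mod 14), yet 0 ≡ 0 (mod 7), not 3.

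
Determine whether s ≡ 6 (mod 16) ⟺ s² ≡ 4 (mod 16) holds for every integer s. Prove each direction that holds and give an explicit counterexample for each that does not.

(⇒) holds; (⇐) fails.

(←) This fails: take s = 2. Then 2² = 4 ≡ 4 (mod 16), yet 2 ≡ 2 (mod 16), not 6.

(→) Suppose s ≡ 6 (mod 16). Write s = 16j + 6. Then (16j + 6)² = 256j² + 192j + 36 = 16(16j² + 12j + 2) + 4, so s² ≡ 4 (mod 16).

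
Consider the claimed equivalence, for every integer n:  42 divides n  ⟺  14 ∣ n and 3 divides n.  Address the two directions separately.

(⇒) If 42 ∣ n, write n = 42q. Since 42 = 3·14, n = 14·(3q), so 14 ∣ n; and since 42 = 14·3, n = 3·(14q), so 3 ∣ n.

(⇐) Suppose 14 ∣ n and 3 ∣ n. Any common multiple of 14 and 3 is a multiple of their lcm; here gcd(14, 3) = 1, so lcm(14, 3) = 14·3 = 42, so 42 ∣ n.

Both directions hold.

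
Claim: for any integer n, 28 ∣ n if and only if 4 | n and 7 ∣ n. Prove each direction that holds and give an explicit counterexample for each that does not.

The biconditional holds.

[⇒] If 28 ∣ n, write n = 28q. Since 28 = 7·4, n = 4·(7q), so 4 ∣ n; and since 28 = 4·7, n = 7·(4q), so 7 ∣ n.

[⇐] Suppose 4 ∣ n and 7 ∣ n. Any common multiple of 4 and 7 is a multiple of their lcm; here gcd(4, 7) = 1, so lcm(4, 7) = 4·7 = 28, so 28 ∣ n.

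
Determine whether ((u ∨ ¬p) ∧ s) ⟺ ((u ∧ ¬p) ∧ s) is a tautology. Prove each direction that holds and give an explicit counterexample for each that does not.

(⟹) This fails. Under u = F, s = T, p = F, the left side is true but the right side is false.

(⟸) Assume the antecedent. If u is true, the antecedent forces (u = T, s = T, p = F), and (u ∨ ¬p) ∧ s holds there. If u is false, the antecedent cannot hold. Either way (u ∨ ¬p) ∧ s holds.

(⇒) fails; (⇐) holds.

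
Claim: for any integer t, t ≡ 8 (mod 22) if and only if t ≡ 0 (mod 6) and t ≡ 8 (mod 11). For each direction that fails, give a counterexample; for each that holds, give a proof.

The forward direction fails; the converse holds.

[⇒] This fails: t = 8 gives 8 ≡ 8 (mod 22) but 8 ≡ 2 (mod 6), so the conjunction on the right does not hold.

[⇐] Conversely, if t ≡ 0 (mod 6) and t ≡ 8 (mod 11), then by the Chinese remainder theorem t ≡ 30 (mod 66). Since 30 ≡ 8 (mod 22) and 22 ∣ 66, we get t ≡ 8 (mod 22).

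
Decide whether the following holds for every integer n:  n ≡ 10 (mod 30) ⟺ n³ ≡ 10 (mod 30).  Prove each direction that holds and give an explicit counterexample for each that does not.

The biconditional holds.

(⇐) Suppose n³ ≡ 10 (mod 30). The only residue r in {0, …, 29} with r³ ≡ 10 (mod 30) is r = 10, so n ≡ 10 (mod 30).

(⇒) Suppose n ≡ 10 (mod 30). Write n = 30j + 10. Then (30j + 10)³ = 27000j³ + 27000j² + 9000j + 1000 = 30(900j³ + 900j² + 300j + 33) + 10, so n³ ≡ 10 (mod 30).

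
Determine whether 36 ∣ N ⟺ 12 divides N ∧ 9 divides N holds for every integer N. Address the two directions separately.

Equivalent; both directions hold.

(←) Suppose 12 ∣ N and 9 ∣ N. Any common multiple of 12 and 9 is a multiple of their lcm; here lcm(12, 9) = 12·9/gcd(12, 9) = 108/3 = 36, so 36 ∣ N.

(→) If 36 ∣ N, write N = 36q. Since 36 = 3·12, N = 12·(3q), so 12 ∣ N; and since 36 = 4·9, N = 9·(4q), so 9 ∣ N.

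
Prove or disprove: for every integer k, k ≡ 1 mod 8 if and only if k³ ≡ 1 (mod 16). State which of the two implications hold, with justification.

(⇒) fails; (⇐) holds.

[⇐] The residues r modulo 16 with r³ ≡ 1 (mod 16) are exactly {1}, and each is ≡ 1 (mod 8).

[⇒] This fails: take k = 9. Then 9 ≡ 1 (mod 8), but 9³ = 729 ≡ 9 (mod 16), not 1.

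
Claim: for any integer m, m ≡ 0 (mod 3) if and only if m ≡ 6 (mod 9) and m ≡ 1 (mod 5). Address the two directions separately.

[⇒] This fails: m = 0 gives 0 ≡ 0 (mod 3) but 0 ≡ 0 (mod 9), so the conjunction on the right does not hold.

[⇐] Conversely, if m ≡ 6 (mod 9) and m ≡ 1 (mod 5), then by the Chinese remainder theorem m ≡ 6 (mod 45). Since 6 ≡ 0 (mod 3) and 3 ∣ 45, we get m ≡ 0 (mod 3).

Not equivalent: only (⇐) holds.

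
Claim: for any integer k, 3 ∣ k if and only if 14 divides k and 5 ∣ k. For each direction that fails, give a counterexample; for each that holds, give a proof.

[⇒] This fails: take k = 3. Certainly 3 ∣ 3, but 14 ∤ 3.

[⇐] This fails: take k = 70. Both 14 ∣ 70 and 5 ∣ 70, yet 70 is not a multiple of 3 (since 70 = 23·3 + 1), so 3 ∤ 70.

(⇒) fails and (⇐) fails.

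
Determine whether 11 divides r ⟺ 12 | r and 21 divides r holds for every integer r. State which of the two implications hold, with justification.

Forward direction. This fails: take r = 11. Certainly 11 ∣ 11, but 12 ∤ 11.

Converse. This fails: take r = 84. Both 12 ∣ 84 and 21 ∣ 84, yet 84 is not a multiple of 11 (since 84 = 7·11 + 7), so 11 ∤ 84.

Neither direction holds.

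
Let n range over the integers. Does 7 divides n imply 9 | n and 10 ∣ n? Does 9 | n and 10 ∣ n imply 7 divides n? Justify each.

Forward direction. This fails: take n = 7. Certainly 7 ∣ 7, but 9 ∤ 7.

Converse. This fails: take n = 90. Both 9 ∣ 90 and 10 ∣ 90, yet 90 is not a multiple of 7 (since 90 = 12·7 + 6), so 7 ∤ 90.

(⇒) fails and (⇐) fails.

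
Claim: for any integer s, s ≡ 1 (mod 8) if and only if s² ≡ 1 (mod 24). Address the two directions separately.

(→) This fails: take s = 9. Then 9 ≡ 1 (mod 8), but 9² = 81 ≡ 9 (mod 24), not 1.

(←) This fails: take s = 5. Then 5² = 25 ≡ 1 (mod 24), yet 5 ≡ 5 (mod 8), not 1.

Both directions fail.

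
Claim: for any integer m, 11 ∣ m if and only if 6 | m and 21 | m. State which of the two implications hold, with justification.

[⇒] This fails: take m = 11. Certainly 11 ∣ 11, but 6 ∤ 11.

[⇐] This fails: take m = 42. Both 6 ∣ 42 and 21 ∣ 42, yet 42 is not a multiple of 11 (since 42 = 3·11 + 9), so 11 ∤ 42.

Neither implication holds.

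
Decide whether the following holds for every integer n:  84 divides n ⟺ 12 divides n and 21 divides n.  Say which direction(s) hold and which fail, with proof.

(→) If 84 ∣ n, write n = 84q. Since 84 = 7·12, n = 12·(7q), so 12 ∣ n; and since 84 = 4·21, n = 21·(4q), so 21 ∣ n.

(←) Suppose 12 ∣ n and 21 ∣ n. Any common multiple of 12 and 21 is a multiple of their lcm; here lcm(12, 21) = 12·21/gcd(12, 21) = 252/3 = 84, so 84 ∣ n.

Both directions hold.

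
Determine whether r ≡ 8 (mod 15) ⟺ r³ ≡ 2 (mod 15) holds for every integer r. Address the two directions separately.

(→) Suppose r ≡ 8 (mod 15). Write r = 15j + 8. Then (15j + 8)³ = 3375j³ + 5400j² + 2880j + 512 = 15(225j³ + 360j² + 192j + 34) + 2, so r³ ≡ 2 (mod 15).

(←) Conversely, suppose r³ ≡ 2 (mod 15). The only residue r in {0, …, 14} with r³ ≡ 2 (mod 15) is r = 8, so r ≡ 8 (mod 15).

Both directions hold; the statement is true.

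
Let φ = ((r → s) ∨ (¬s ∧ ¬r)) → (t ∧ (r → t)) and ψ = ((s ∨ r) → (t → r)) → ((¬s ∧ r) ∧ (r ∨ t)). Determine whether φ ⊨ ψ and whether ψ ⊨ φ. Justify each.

The forward direction fails; the converse holds.

(⇒) This fails. Under s = F, t = T, r = F, the left side is true but the right side is false.

(⇐) Assume the antecedent. If s is true, the antecedent forces (s = T, t = T, r = F), and the consequent holds there. If s is false, the antecedent forces (s = F, t = F, r = T) or (s = F, t = T, r = T), and the consequent holds there. Either way the consequent holds.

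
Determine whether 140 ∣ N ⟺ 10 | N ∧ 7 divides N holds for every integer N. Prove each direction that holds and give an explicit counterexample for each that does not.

Not equivalent: only (⇒) holds.

(⇒) If 140 ∣ N, write N = 140q. Since 140 = 14·10, N = 10·(14q), so 10 ∣ N; and since 140 = 20·7, N = 7·(20q), so 7 ∣ N.

(⇐) This fails: take N = 70. Both 10 ∣ 70 and 7 ∣ 70, yet 70 is not a multiple of 140 (since 70 = 0·140 + 70), so 140 ∤ 70.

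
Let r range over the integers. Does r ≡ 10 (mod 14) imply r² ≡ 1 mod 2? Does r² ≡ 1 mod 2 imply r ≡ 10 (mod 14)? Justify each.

Neither implication holds.

(⟹) This fails: take r = 10. Then 10 ≡ 10 (mod 14), but 10² = 100 ≡ 0 (mod 2), not 1.

(⟸) This fails: take r = 1. Then 1² = 1 ≡ 1 (mod 2), yet 1 ≡ 1 (mod 14), not 10.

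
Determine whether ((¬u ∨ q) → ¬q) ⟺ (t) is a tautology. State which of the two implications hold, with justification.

(⟹) This fails. Under u = F, t = F, q = F, the left side is true but the right side is false.

(⟸) This fails. Under u = F, t = T, q = T, the left side is false but the right side is true.

Both directions fail.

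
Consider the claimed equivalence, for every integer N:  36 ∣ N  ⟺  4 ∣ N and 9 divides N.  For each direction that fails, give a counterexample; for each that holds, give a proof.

Both directions hold.

Forward direction. If 36 ∣ N, write N = 36q. Since 36 = 9·4, N = 4·(9q), so 4 ∣ N; and since 36 = 4·9, N = 9·(4q), so 9 ∣ N.

Converse. Suppose 4 ∣ N and 9 ∣ N. Any common multiple of 4 and 9 is a multiple of their lcm; here gcd(4, 9) = 1, so lcm(4, 9) = 4·9 = 36, so 36 ∣ N.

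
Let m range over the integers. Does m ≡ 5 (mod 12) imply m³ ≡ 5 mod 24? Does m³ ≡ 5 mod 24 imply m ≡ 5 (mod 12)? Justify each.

Forward direction. This fails: take m = 17. Then 17 ≡ 5 (mod 12), but 17³ = 4913 ≡ 17 (mod 24), not 5.

Converse. The residues r modulo 24 with r³ ≡ 5 (mod 24) are exactly {5}, and each is ≡ 5 (mod 12).

The forward direction fails; the converse holds.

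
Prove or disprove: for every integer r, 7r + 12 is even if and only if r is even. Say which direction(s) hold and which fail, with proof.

Both directions hold; the statement is true.

[⇐] Suppose r is even; write r = 2j. Then 7r + 12 = 7·(2j) + 12 = 2·7j + 12, which is even.

[⇒] Suppose 7r + 12 is even. Since 7 is odd, 7r and r have the same parity, so 7r + 12 ≡ r + 12 (mod 2). As 12 is even, 7r + 12 is even exactly when r is even. Thus r is even.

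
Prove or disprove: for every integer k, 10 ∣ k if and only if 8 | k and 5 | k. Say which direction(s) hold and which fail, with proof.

Only the converse holds.

(←) Suppose 8 ∣ k and 5 ∣ k. Any common multiple of 8 and 5 is a multiple of their lcm; here gcd(8, 5) = 1, so lcm(8, 5) = 8·5 = 40, so 40 ∣ k. Since 10 ∣ 40, it follows that 10 ∣ k.

(→) This fails: take k = 10. Certainly 10 ∣ 10, but 8 ∤ 10.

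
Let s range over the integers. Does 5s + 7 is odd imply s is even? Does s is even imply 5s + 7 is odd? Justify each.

Equivalent; both directions hold.

[⇒] Suppose 5s + 7 is odd. Since 5 is odd, 5s and s have the same parity, so 5s + 7 ≡ s + 7 (mod 2). As 7 is odd, 5s + 7 is odd exactly when s is even. Thus s is even.

[⇐] Conversely, suppose s is even; write s = 2j. Then 5s + 7 = 5·(2j) + 7 = 2·5j + 7, which is odd.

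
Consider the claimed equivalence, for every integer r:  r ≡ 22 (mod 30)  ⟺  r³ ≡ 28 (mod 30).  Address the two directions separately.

Equivalent; both directions hold.

Forward direction. Suppose r ≡ 22 (mod 30). Write r = 30j + 22. Then (30j + 22)³ = 27000j³ + 59400j² + 43560j + 10648 = 30(900j³ + 1980j² + 1452j + 354) + 28, so r³ ≡ 28 (mod 30).

Converse. Suppose r³ ≡ 28 (mod 30). The only residue r in {0, …, 29} with r³ ≡ 28 (mod 30) is r = 22, so r ≡ 22 (mod 30).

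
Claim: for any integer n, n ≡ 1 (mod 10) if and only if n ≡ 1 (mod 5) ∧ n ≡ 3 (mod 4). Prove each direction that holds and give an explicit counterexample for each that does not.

Forward direction. This fails: n = 1 gives 1 ≡ 1 (mod 10) but 1 ≡ 1 (mod 4), so the conjunction on the right does not hold.

Converse. If n ≡ 1 (mod 5) and n ≡ 3 (mod 4), then by the Chinese remainder theorem n ≡ 11 (mod 20). Since 11 ≡ 1 (mod 10) and 10 ∣ 20, we get n ≡ 1 (mod 10).

The forward direction fails; the converse holds.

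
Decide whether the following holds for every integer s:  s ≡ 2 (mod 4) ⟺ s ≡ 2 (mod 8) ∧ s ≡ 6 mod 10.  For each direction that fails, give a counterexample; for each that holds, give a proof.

The forward direction fails; the converse holds.

[⇒] This fails: s = 2 gives 2 ≡ 2 (mod 4) but 2 ≡ 2 (mod 10), so the conjunction on the right does not hold.

[⇐] Conversely, if s ≡ 2 (mod 8) and s ≡ 6 (mod 10), then by the Chinese remainder theorem s ≡ 26 (mod 40). Since 26 ≡ 2 (mod 4) and 4 ∣ 40, we get s ≡ 2 (mod 4).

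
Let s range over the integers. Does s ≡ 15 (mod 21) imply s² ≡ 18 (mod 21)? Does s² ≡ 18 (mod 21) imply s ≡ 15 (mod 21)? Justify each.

Neither direction holds.

(→) This fails: take s = 15. Then 15 ≡ 15 (mod 21), but 15² = 225 ≡ 15 (mod 21), not 18.

(←) This fails: take s = 9. Then 9² = 81 ≡ 18 (mod 21), yet 9 ≡ 9 (mod 21), not 15.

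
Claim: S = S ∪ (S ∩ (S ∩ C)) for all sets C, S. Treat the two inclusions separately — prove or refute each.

(⊆) Let x ∈ S. Then either x ∈ S and x ∉ C; or x ∈ C ∩ S. In each case x ∈ S ∪ (S ∩ (S ∩ C)), so S ⊆ S ∪ (S ∩ (S ∩ C)).

(⊇) Let x ∈ S ∪ (S ∩ (S ∩ C)). Then either x ∈ S and x ∉ C; or x ∈ C ∩ S. In each case x ∈ S, so S ∪ (S ∩ (S ∩ C)) ⊆ S.

Both inclusions hold; the sets are equal.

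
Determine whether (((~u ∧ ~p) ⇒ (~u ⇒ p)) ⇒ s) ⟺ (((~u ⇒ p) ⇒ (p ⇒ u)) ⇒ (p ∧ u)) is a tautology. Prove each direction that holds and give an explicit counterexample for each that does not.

Both directions fail.

[⇒] This fails. Under u = F, p = F, s = F, the left side is true but the right side is false.

[⇐] This fails. Under u = F, p = T, s = F, the left side is false but the right side is true.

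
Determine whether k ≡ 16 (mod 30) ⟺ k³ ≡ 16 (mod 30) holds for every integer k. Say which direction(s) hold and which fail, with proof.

The biconditional holds.

(⇒) Suppose k ≡ 16 (mod 30). Write k = 30j + 16. Then (30j + 16)³ = 27000j³ + 43200j² + 23040j + 4096 = 30(900j³ + 1440j² + 768j + 136) + 16, so k³ ≡ 16 (mod 30).

(⇐) Conversely, suppose k³ ≡ 16 (mod 30). The only residue r in {0, …, 29} with r³ ≡ 16 (mod 30) is r = 16, so k ≡ 16 (mod 30).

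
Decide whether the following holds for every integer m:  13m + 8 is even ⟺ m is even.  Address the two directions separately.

[⇐] Suppose m is even; write m = 2j. Then 13m + 8 = 13·(2j) + 8 = 2·13j + 8, which is even.

[⇒] Suppose 13m + 8 is even. Since 13 is odd, 13m and m have the same parity, so 13m + 8 ≡ m + 8 (mod 2). As 8 is even, 13m + 8 is even exactly when m is even. Thus m is even.

Both directions hold.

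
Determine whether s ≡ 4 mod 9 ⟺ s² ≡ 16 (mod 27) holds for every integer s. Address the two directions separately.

Neither implication holds.

Forward direction. This fails: take s = 13. Then 13 ≡ 4 (mod 9), but 13² = 169 ≡ 7 (mod 27), not 16.

Converse. This fails: take s = 23. Then 23² = 529 ≡ 16 (mod 27), yet 23 ≡ 5 (mod 9), not 4.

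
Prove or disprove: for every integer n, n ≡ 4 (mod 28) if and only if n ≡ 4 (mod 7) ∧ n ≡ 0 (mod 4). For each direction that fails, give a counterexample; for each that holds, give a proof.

(⟹) Suppose n ≡ 4 (mod 28); write n = 28j + 4. Since 7 ∣ 28, reducing mod 7 gives n ≡ 4 (mod 7); since 4 ∣ 28, reducing mod 4 gives n ≡ 4 ≡ 0 (mod 4).

(⟸) Conversely, if n ≡ 4 (mod 7) and n ≡ 0 (mod 4), then by the Chinese remainder theorem n ≡ 4 (mod 28). This is exactly n ≡ 4 (mod 28).

Equivalent; both directions hold.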